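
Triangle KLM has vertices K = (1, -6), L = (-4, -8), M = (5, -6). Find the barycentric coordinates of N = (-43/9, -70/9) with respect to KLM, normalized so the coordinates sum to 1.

(4/9, 8/9, -1/3)

Signed area of the reference triangle: [KLM] = ½·(1·(-8−(-6)) + (-4)·(-6−(-6)) + 5·(-6−(-8))) = ½·(-2 + 0 + 10) = 4.
[NLM] = ½·((-43/9)·(-8−(-6)) + (-4)·(-6−(-70/9)) + 5·(-70/9−(-8))) = ½·(86/9 − 64/9 + 10/9) = 16/9, so the K-coordinate is (16/9)/4 = 4/9.
[KNM] = ½·(1·(-70/9−(-6)) + (-43/9)·(-6−(-6)) + 5·(-6−(-70/9))) = ½·(-16/9 + 0 + 80/9) = 32/9, so the L-coordinate is 8/9.
[KLN] = ½·(1·(-8−(-70/9)) + (-4)·(-70/9−(-6)) + (-43/9)·(-6−(-8))) = ½·(-2/9 + 64/9 − 86/9) = -4/3, so the M-coordinate is -1/3.
Check: 4/9 + 8/9 − 1/3 = 1.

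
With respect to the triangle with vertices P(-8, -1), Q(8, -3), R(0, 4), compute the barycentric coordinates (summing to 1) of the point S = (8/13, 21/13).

(2/13, 3/13, 8/13)

Signed area of the reference triangle: [PQR] = ½·((-8)·(-3−4) + 8·(4−(-1)) + 0·(-1−(-3))) = ½·(56 + 40 + 0) = 48.
[SQR] = ½·((8/13)·(-3−4) + 8·(4−(21/13)) + 0·(21/13−(-3))) = ½·(-56/13 + 248/13 + 0) = 96/13, so the P-coordinate is (96/13)/48 = 2/13.
[PSR] = ½·((-8)·(21/13−4) + (8/13)·(4−(-1)) + 0·(-1−(21/13))) = ½·(248/13 + 40/13 + 0) = 144/13, so the Q-coordinate is 3/13.
[PQS] = ½·((-8)·(-3−(21/13)) + 8·(21/13−(-1)) + (8/13)·(-1−(-3))) = ½·(480/13 + 272/13 + 16/13) = 384/13, so the R-coordinate is 8/13.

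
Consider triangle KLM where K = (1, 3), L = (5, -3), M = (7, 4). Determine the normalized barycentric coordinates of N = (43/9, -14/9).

(1/9, 7/9, 1/9)

Signed area of the reference triangle: [KLM] = ½·(1·(-3−4) + 5·(4−3) + 7·(3−(-3))) = ½·(-7 + 5 + 42) = 20.
[NLM] = ½·((43/9)·(-3−4) + 5·(4−(-14/9)) + 7·(-14/9−(-3))) = ½·(-301/9 + 250/9 + 91/9) = 20/9, so the K-coordinate is (20/9)/20 = 1/9.
[KNM] = ½·(1·(-14/9−4) + (43/9)·(4−3) + 7·(3−(-14/9))) = ½·(-50/9 + 43/9 + 287/9) = 140/9, so the L-coordinate is 7/9.
[KLN] = ½·(1·(-3−(-14/9)) + 5·(-14/9−3) + (43/9)·(3−(-3))) = ½·(-13/9 − 205/9 + 86/3) = 20/9, so the M-coordinate is 1/9.
Check: 1/9 + 7/9 + 1/9 = 1.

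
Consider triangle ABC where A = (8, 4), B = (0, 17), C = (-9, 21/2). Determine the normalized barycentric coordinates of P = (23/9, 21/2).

(4/9, 4/9, 1/9)

Signed area of the reference triangle: [ABC] = ½·(8·(17−(21/2)) + 0·(21/2−4) + (-9)·(4−17)) = ½·(52 + 0 + 117) = 169/2.
[PBC] = ½·((23/9)·(17−(21/2)) + 0·(21/2−(21/2)) + (-9)·(21/2−17)) = ½·(299/18 + 0 + 117/2) = 338/9, so the A-coordinate is (338/9)/(169/2) = 4/9.
[APC] = ½·(8·(21/2−(21/2)) + (23/9)·(21/2−4) + (-9)·(4−(21/2))) = ½·(0 + 299/18 + 117/2) = 338/9, so the B-coordinate is 4/9.
[ABP] = ½·(8·(17−(21/2)) + 0·(21/2−4) + (23/9)·(4−17)) = ½·(52 + 0 − 299/9) = 169/18, so the C-coordinate is 1/9.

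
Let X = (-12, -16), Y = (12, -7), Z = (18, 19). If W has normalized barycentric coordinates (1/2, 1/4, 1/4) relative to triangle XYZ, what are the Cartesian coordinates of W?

(3/2, -5)

W = (1/2)·X + (1/4)·Y + (1/4)·Z.
x-coordinate: (1/2)·(-12) + (1/4)·12 + (1/4)·18 = 3/2.
y-coordinate: (1/2)·(-16) + (1/4)·(-7) + (1/4)·19 = -5.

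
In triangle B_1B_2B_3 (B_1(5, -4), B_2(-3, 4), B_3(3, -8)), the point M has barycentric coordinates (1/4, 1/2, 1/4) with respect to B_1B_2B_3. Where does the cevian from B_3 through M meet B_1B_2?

Line B_3M meets B_1B_2 where the B_3-coordinate vanishes; zeroing M's B_3-weight and renormalizing leaves B_1, B_2-weights 1/4 : 1/2 → (1/3, 2/3).
So N = (1/3)·B_1 + (2/3)·B_2 = (-1/3, 4/3).

(-1/3, 4/3)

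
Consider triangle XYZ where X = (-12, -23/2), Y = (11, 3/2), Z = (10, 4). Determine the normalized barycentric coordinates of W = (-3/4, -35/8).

Signed area of the reference triangle: [XYZ] = ½·((-12)·(3/2−4) + 11·(4−(-23/2)) + 10·(-23/2−(3/2))) = ½·(30 + 341/2 − 130) = 141/4.
[WYZ] = ½·((-3/4)·(3/2−4) + 11·(4−(-35/8)) + 10·(-35/8−(3/2))) = ½·(15/8 + 737/8 − 235/4) = 141/8, so the X-coordinate is (141/8)/(141/4) = 1/2.
[XWZ] = ½·((-12)·(-35/8−4) + (-3/4)·(4−(-23/2)) + 10·(-23/2−(-35/8))) = ½·(201/2 − 93/8 − 285/4) = 141/16, so the Y-coordinate is 1/4.
[XYW] = ½·((-12)·(3/2−(-35/8)) + 11·(-35/8−(-23/2)) + (-3/4)·(-23/2−(3/2))) = ½·(-141/2 + 627/8 + 39/4) = 141/16, so the Z-coordinate is 1/4.

(1/2, 1/4, 1/4)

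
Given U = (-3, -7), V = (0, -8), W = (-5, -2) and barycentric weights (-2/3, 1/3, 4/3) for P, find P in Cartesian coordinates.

P = (-2/3)·U + (1/3)·V + (4/3)·W.
x-coordinate: (-2/3)·(-3) + (1/3)·0 + (4/3)·(-5) = -14/3.
y-coordinate: (-2/3)·(-7) + (1/3)·(-8) + (4/3)·(-2) = -2/3.

(-14/3, -2/3)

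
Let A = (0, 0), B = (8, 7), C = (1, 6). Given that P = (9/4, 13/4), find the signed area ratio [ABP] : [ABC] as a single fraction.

1/4

[ABC] = ½·(0·(7−6) + 8·(6−0) + 1·(0−7)) = ½·(0 + 48 − 7) = 41/2.
[ABP] = ½·(0·(7−(13/4)) + 8·(13/4−0) + (9/4)·(0−7)) = ½·(0 + 26 − 63/4) = 41/8, so the ratio is (41/8)/(41/2) = 1/4.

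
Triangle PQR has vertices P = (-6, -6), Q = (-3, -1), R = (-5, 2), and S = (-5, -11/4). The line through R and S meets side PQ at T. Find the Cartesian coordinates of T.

Barycentric coordinates of S with respect to PQR: (1/2, 1/4, 1/4).
On side PQ the R-coordinate is zero; dropping S's R-weight 1/4 and renormalizing the remaining 1/2 : 1/4 gives weights 2/3, 1/3 on P, Q.
T = (2/3)·(-6, -6) + (1/3)·(-3, -1) = (-5, -13/3).

(-5, -13/3)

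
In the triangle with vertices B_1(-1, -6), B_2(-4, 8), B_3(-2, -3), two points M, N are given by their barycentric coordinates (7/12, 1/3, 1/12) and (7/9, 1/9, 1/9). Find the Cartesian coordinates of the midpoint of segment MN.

(-127/72, -187/72)

Barycentric coordinates of the midpoint are the average: (49/72, 2/9, 7/72).
Converting: (49/72)·B_1 + (2/9)·B_2 + (7/72)·B_3 = (-127/72, -187/72).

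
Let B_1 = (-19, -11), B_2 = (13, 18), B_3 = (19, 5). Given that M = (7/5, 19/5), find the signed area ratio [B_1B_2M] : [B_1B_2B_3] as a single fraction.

[B_1B_2B_3] = ½·((-19)·(18−5) + 13·(5−(-11)) + 19·(-11−18)) = ½·(-247 + 208 − 551) = -295.
[B_1B_2M] = ½·((-19)·(18−(19/5)) + 13·(19/5−(-11)) + (7/5)·(-11−18)) = ½·(-1349/5 + 962/5 − 203/5) = -59, so the ratio is (-59)/(-295) = 1/5.

1/5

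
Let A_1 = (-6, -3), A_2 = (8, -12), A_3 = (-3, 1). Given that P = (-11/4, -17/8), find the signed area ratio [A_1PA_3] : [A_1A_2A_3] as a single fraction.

1/8

[A_1A_2A_3] = ½·((-6)·(-12−1) + 8·(1−(-3)) + (-3)·(-3−(-12))) = ½·(78 + 32 − 27) = 83/2.
[A_1PA_3] = ½·((-6)·(-17/8−1) + (-11/4)·(1−(-3)) + (-3)·(-3−(-17/8))) = ½·(75/4 − 11 + 21/8) = 83/16, so the ratio is (83/16)/(83/2) = 1/8.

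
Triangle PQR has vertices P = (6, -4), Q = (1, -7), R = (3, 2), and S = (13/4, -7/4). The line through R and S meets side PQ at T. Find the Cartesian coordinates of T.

Barycentric coordinates of S with respect to PQR: (1/4, 1/4, 1/2).
On side PQ the R-coordinate is zero; dropping S's R-weight 1/2 and renormalizing the remaining 1/4 : 1/4 gives weights 1/2, 1/2 on P, Q.
T = (1/2)·(6, -4) + (1/2)·(1, -7) = (7/2, -11/2).

(7/2, -11/2)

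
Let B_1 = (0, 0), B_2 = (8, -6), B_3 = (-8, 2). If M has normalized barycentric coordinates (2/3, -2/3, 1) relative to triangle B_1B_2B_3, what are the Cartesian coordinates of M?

(-40/3, 6)

M = (2/3)·B_1 + (-2/3)·B_2 + 1·B_3.
x-coordinate: (2/3)·0 + (-2/3)·8 + 1·(-8) = -40/3.
y-coordinate: (2/3)·0 + (-2/3)·(-6) + 1·2 = 6.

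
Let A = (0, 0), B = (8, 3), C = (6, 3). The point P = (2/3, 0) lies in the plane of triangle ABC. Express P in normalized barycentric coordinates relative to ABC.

(1, 1/3, -1/3)

Signed area of the reference triangle: [ABC] = ½·(0·(3−3) + 8·(3−0) + 6·(0−3)) = ½·(0 + 24 − 18) = 3.
[PBC] = ½·((2/3)·(3−3) + 8·(3−0) + 6·(0−3)) = ½·(0 + 24 − 18) = 3, so the A-coordinate is 3/3 = 1.
[APC] = ½·(0·(0−3) + (2/3)·(3−0) + 6·(0−0)) = ½·(0 + 2 + 0) = 1, so the B-coordinate is 1/3.
[ABP] = ½·(0·(3−0) + 8·(0−0) + (2/3)·(0−3)) = ½·(0 + 0 − 2) = -1, so the C-coordinate is -1/3.
Check: 1 + 1/3 − 1/3 = 1.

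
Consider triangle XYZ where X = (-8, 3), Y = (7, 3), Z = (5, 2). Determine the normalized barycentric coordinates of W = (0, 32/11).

(5/11, 5/11, 1/11)

Signed area of the reference triangle: [XYZ] = ½·((-8)·(3−2) + 7·(2−3) + 5·(3−3)) = ½·(-8 − 7 + 0) = -15/2.
[WYZ] = ½·(0·(3−2) + 7·(2−(32/11)) + 5·(32/11−3)) = ½·(0 − 70/11 − 5/11) = -75/22, so the X-coordinate is (-75/22)/(-15/2) = 5/11.
[XWZ] = ½·((-8)·(32/11−2) + 0·(2−3) + 5·(3−(32/11))) = ½·(-80/11 + 0 + 5/11) = -75/22, so the Y-coordinate is 5/11.
[XYW] = ½·((-8)·(3−(32/11)) + 7·(32/11−3) + 0·(3−3)) = ½·(-8/11 − 7/11 + 0) = -15/22, so the Z-coordinate is 1/11.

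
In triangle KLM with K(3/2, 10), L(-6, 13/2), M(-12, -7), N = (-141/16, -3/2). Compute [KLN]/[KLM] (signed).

5/8

[KLM] = ½·((3/2)·(13/2−(-7)) + (-6)·(-7−10) + (-12)·(10−(13/2))) = ½·(81/4 + 102 − 42) = 321/8.
[KLN] = ½·((3/2)·(13/2−(-3/2)) + (-6)·(-3/2−10) + (-141/16)·(10−(13/2))) = ½·(12 + 69 − 987/32) = 1605/64, so the ratio is (1605/64)/(321/8) = 5/8.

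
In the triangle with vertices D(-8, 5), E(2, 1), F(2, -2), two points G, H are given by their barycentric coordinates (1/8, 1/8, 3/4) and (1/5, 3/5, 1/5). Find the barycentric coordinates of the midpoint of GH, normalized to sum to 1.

(13/80, 29/80, 19/40)

Since both coordinate triples sum to 1, the midpoint's barycentrics are the componentwise average.
(1/8+1/5)/2 = 13/80; similarly 29/80 and 19/40.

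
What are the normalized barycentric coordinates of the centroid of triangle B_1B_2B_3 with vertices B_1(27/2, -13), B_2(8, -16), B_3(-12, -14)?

The centroid is the average of the vertices, so each weight is 1/3.

(1/3, 1/3, 1/3)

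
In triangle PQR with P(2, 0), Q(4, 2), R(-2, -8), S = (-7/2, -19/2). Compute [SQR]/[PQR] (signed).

[PQR] = ½·(2·(2−(-8)) + 4·(-8−0) + (-2)·(0−2)) = ½·(20 − 32 + 4) = -4.
[SQR] = ½·((-7/2)·(2−(-8)) + 4·(-8−(-19/2)) + (-2)·(-19/2−2)) = ½·(-35 + 6 + 23) = -3, so the ratio is (-3)/(-4) = 3/4.

3/4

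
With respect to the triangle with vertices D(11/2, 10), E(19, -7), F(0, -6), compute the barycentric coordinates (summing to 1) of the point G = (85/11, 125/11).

Signed area of the reference triangle: [DEF] = ½·((11/2)·(-7−(-6)) + 19·(-6−10) + 0·(10−(-7))) = ½·(-11/2 − 304 + 0) = -619/4.
[GEF] = ½·((85/11)·(-7−(-6)) + 19·(-6−(125/11)) + 0·(125/11−(-7))) = ½·(-85/11 − 3629/11 + 0) = -1857/11, so the D-coordinate is (-1857/11)/(-619/4) = 12/11.
[DGF] = ½·((11/2)·(125/11−(-6)) + (85/11)·(-6−10) + 0·(10−(125/11))) = ½·(191/2 − 1360/11 + 0) = -619/44, so the E-coordinate is 1/11.
[DEG] = ½·((11/2)·(-7−(125/11)) + 19·(125/11−10) + (85/11)·(10−(-7))) = ½·(-101 + 285/11 + 1445/11) = 619/22, so the F-coordinate is -2/11.

(12/11, 1/11, -2/11)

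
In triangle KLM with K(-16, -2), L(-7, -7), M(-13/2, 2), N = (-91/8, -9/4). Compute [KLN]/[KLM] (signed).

1/4

[KLM] = ½·((-16)·(-7−2) + (-7)·(2−(-2)) + (-13/2)·(-2−(-7))) = ½·(144 − 28 − 65/2) = 167/4.
[KLN] = ½·((-16)·(-7−(-9/4)) + (-7)·(-9/4−(-2)) + (-91/8)·(-2−(-7))) = ½·(76 + 7/4 − 455/8) = 167/16, so the ratio is (167/16)/(167/4) = 1/4.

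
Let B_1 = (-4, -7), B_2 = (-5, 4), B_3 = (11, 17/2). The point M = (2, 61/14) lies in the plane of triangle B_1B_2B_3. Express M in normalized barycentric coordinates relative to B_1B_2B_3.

(1/7, 3/7, 3/7)

Signed area of the reference triangle: [B_1B_2B_3] = ½·((-4)·(4−(17/2)) + (-5)·(17/2−(-7)) + 11·(-7−4)) = ½·(18 − 155/2 − 121) = -361/4.
[MB_2B_3] = ½·(2·(4−(17/2)) + (-5)·(17/2−(61/14)) + 11·(61/14−4)) = ½·(-9 − 145/7 + 55/14) = -361/28, so the B_1-coordinate is (-361/28)/(-361/4) = 1/7.
[B_1MB_3] = ½·((-4)·(61/14−(17/2)) + 2·(17/2−(-7)) + 11·(-7−(61/14))) = ½·(116/7 + 31 − 1749/14) = -1083/28, so the B_2-coordinate is 3/7.
[B_1B_2M] = ½·((-4)·(4−(61/14)) + (-5)·(61/14−(-7)) + 2·(-7−4)) = ½·(10/7 − 795/14 − 22) = -1083/28, so the B_3-coordinate is 3/7.
Check: 1/7 + 3/7 + 3/7 = 1.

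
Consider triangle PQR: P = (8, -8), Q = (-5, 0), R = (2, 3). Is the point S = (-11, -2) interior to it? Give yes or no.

Barycentric coordinates of S: (-4/95, 173/95, -74/95).
The three coordinates are negative, positive, negative; a point is interior exactly when all three are positive.

no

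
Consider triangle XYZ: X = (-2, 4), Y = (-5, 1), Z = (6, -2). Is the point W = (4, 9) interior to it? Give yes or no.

Barycentric coordinates of W: (115/42, -38/21, 1/14).
The three coordinates are positive, negative, positive; a point is interior exactly when all three are positive.

no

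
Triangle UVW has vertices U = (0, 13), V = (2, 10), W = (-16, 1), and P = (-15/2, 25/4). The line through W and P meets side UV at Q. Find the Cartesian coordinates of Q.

Barycentric coordinates of P with respect to UVW: (1/4, 1/4, 1/2).
On side UV the W-coordinate is zero; dropping P's W-weight 1/2 and renormalizing the remaining 1/4 : 1/4 gives weights 1/2, 1/2 on U, V.
Q = (1/2)·(0, 13) + (1/2)·(2, 10) = (1, 23/2).

(1, 23/2)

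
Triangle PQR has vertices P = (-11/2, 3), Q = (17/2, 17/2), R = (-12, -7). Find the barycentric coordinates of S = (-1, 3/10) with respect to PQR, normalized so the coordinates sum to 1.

(-1/5, 3/5, 3/5)

Signed area of the reference triangle: [PQR] = ½·((-11/2)·(17/2−(-7)) + (17/2)·(-7−3) + (-12)·(3−(17/2))) = ½·(-341/4 − 85 + 66) = -417/8.
[SQR] = ½·((-1)·(17/2−(-7)) + (17/2)·(-7−(3/10)) + (-12)·(3/10−(17/2))) = ½·(-31/2 − 1241/20 + 492/5) = 417/40, so the P-coordinate is (417/40)/(-417/8) = -1/5.
[PSR] = ½·((-11/2)·(3/10−(-7)) + (-1)·(-7−3) + (-12)·(3−(3/10))) = ½·(-803/20 + 10 − 162/5) = -1251/40, so the Q-coordinate is 3/5.
[PQS] = ½·((-11/2)·(17/2−(3/10)) + (17/2)·(3/10−3) + (-1)·(3−(17/2))) = ½·(-451/10 − 459/20 + 11/2) = -1251/40, so the R-coordinate is 3/5.
Check: -1/5 + 3/5 + 3/5 = 1.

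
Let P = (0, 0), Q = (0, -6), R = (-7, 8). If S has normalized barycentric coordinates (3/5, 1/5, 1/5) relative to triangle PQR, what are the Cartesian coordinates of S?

S = (3/5)·P + (1/5)·Q + (1/5)·R.
x-coordinate: (3/5)·0 + (1/5)·0 + (1/5)·(-7) = -7/5.
y-coordinate: (3/5)·0 + (1/5)·(-6) + (1/5)·8 = 2/5.

(-7/5, 2/5)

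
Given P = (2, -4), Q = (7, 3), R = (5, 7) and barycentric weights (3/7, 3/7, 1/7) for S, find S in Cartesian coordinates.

S = (3/7)·P + (3/7)·Q + (1/7)·R.
x-coordinate: (3/7)·2 + (3/7)·7 + (1/7)·5 = 32/7.
y-coordinate: (3/7)·(-4) + (3/7)·3 + (1/7)·7 = 4/7.

(32/7, 4/7)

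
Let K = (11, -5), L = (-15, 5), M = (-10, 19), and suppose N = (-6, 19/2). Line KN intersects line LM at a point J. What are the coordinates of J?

Barycentric coordinates of N with respect to KLM: (1/4, 1/4, 1/2).
On side LM the K-coordinate is zero; dropping N's K-weight 1/4 and renormalizing the remaining 1/4 : 1/2 gives weights 1/3, 2/3 on L, M.
J = (1/3)·(-15, 5) + (2/3)·(-10, 19) = (-35/3, 43/3).

(-35/3, 43/3)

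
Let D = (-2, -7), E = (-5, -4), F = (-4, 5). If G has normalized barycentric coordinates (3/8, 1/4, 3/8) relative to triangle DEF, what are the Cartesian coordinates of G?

(-7/2, -7/4)

G = (3/8)·D + (1/4)·E + (3/8)·F.
x-coordinate: (3/8)·(-2) + (1/4)·(-5) + (3/8)·(-4) = -7/2.
y-coordinate: (3/8)·(-7) + (1/4)·(-4) + (3/8)·5 = -7/4.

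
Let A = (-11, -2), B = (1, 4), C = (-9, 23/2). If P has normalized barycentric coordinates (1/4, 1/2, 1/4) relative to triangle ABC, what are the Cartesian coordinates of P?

(-9/2, 35/8)

P = (1/4)·A + (1/2)·B + (1/4)·C.
x-coordinate: (1/4)·(-11) + (1/2)·1 + (1/4)·(-9) = -9/2.
y-coordinate: (1/4)·(-2) + (1/2)·4 + (1/4)·(23/2) = 35/8.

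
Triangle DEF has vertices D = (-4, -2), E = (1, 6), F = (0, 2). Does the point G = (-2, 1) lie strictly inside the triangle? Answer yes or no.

yes

Barycentric coordinates of G: (7/12, 1/3, 1/12).
The three coordinates are positive, positive, positive; a point is interior exactly when all three are positive.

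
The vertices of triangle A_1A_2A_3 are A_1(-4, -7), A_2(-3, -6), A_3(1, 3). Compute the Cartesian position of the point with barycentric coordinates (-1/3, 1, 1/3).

(-4/3, -8/3)

P = (-1/3)·A_1 + 1·A_2 + (1/3)·A_3.
x-coordinate: (-1/3)·(-4) + 1·(-3) + (1/3)·1 = -4/3.
y-coordinate: (-1/3)·(-7) + 1·(-6) + (1/3)·3 = -8/3.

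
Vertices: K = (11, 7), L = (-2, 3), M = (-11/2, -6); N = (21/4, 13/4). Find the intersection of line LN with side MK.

Barycentric coordinates of N with respect to KLM: (5/8, 1/8, 1/4).
On side MK the L-coordinate is zero; dropping N's L-weight 1/8 and renormalizing the remaining 1/4 : 5/8 gives weights 2/7, 5/7 on M, K.
J = (2/7)·(-11/2, -6) + (5/7)·(11, 7) = (44/7, 23/7).

(44/7, 23/7)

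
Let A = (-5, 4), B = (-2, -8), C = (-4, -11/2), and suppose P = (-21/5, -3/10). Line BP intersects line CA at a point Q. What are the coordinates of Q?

Barycentric coordinates of P with respect to ABC: (3/5, 1/5, 1/5).
On side CA the B-coordinate is zero; dropping P's B-weight 1/5 and renormalizing the remaining 1/5 : 3/5 gives weights 1/4, 3/4 on C, A.
Q = (1/4)·(-4, -11/2) + (3/4)·(-5, 4) = (-19/4, 13/8).

(-19/4, 13/8)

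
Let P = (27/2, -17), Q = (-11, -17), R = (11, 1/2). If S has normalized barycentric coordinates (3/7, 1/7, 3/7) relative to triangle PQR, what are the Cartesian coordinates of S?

S = (3/7)·P + (1/7)·Q + (3/7)·R.
x-coordinate: (3/7)·(27/2) + (1/7)·(-11) + (3/7)·11 = 125/14.
y-coordinate: (3/7)·(-17) + (1/7)·(-17) + (3/7)·(1/2) = -19/2.

(125/14, -19/2)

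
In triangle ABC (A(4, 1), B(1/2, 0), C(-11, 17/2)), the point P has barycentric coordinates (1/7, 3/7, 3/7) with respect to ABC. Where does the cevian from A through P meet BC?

Line AP meets BC where the A-coordinate vanishes; zeroing P's A-weight and renormalizing leaves B, C-weights 3/7 : 3/7 → (1/2, 1/2).
So Q = (1/2)·B + (1/2)·C = (-21/4, 17/4).

(-21/4, 17/4)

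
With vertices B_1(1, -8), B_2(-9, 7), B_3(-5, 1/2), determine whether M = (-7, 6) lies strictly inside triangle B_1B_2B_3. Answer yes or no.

Barycentric coordinates of M: (9/5, 16/5, -4).
The three coordinates are positive, positive, negative; a point is interior exactly when all three are positive.

no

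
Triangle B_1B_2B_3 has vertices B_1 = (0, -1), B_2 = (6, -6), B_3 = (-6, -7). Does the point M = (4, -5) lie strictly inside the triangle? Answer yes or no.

Barycentric coordinates of M: (7/33, 8/11, 2/33).
The three coordinates are positive, positive, positive; a point is interior exactly when all three are positive.

yes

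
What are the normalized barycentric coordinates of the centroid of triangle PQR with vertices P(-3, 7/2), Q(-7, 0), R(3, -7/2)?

(1/3, 1/3, 1/3)

The centroid is the average of the vertices, so each weight is 1/3.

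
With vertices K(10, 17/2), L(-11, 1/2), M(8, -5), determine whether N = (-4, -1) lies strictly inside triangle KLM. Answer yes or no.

yes

Barycentric coordinates of N: (4/107, 68/107, 35/107).
The three coordinates are positive, positive, positive; a point is interior exactly when all three are positive.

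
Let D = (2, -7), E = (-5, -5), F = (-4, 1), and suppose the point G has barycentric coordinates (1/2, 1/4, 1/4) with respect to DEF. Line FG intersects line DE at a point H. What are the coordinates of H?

(-1/3, -19/3)

Line FG meets DE where the F-coordinate vanishes; zeroing G's F-weight and renormalizing leaves D, E-weights 1/2 : 1/4 → (2/3, 1/3).
So H = (2/3)·D + (1/3)·E = (-1/3, -19/3).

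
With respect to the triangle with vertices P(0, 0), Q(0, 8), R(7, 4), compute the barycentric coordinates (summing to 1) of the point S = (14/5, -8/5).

(1, -2/5, 2/5)

Signed area of the reference triangle: [PQR] = ½·(0·(8−4) + 0·(4−0) + 7·(0−8)) = ½·(0 + 0 − 56) = -28.
[SQR] = ½·((14/5)·(8−4) + 0·(4−(-8/5)) + 7·(-8/5−8)) = ½·(56/5 + 0 − 336/5) = -28, so the P-coordinate is (-28)/(-28) = 1.
[PSR] = ½·(0·(-8/5−4) + (14/5)·(4−0) + 7·(0−(-8/5))) = ½·(0 + 56/5 + 56/5) = 56/5, so the Q-coordinate is -2/5.
[PQS] = ½·(0·(8−(-8/5)) + 0·(-8/5−0) + (14/5)·(0−8)) = ½·(0 + 0 − 112/5) = -56/5, so the R-coordinate is 2/5.
Check: 1 − 2/5 + 2/5 = 1.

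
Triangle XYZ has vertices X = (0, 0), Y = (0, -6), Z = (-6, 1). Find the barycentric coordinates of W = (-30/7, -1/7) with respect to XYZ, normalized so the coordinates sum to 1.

Signed area of the reference triangle: [XYZ] = ½·(0·(-6−1) + 0·(1−0) + (-6)·(0−(-6))) = ½·(0 + 0 − 36) = -18.
[WYZ] = ½·((-30/7)·(-6−1) + 0·(1−(-1/7)) + (-6)·(-1/7−(-6))) = ½·(30 + 0 − 246/7) = -18/7, so the X-coordinate is (-18/7)/(-18) = 1/7.
[XWZ] = ½·(0·(-1/7−1) + (-30/7)·(1−0) + (-6)·(0−(-1/7))) = ½·(0 − 30/7 − 6/7) = -18/7, so the Y-coordinate is 1/7.
[XYW] = ½·(0·(-6−(-1/7)) + 0·(-1/7−0) + (-30/7)·(0−(-6))) = ½·(0 + 0 − 180/7) = -90/7, so the Z-coordinate is 5/7.

(1/7, 1/7, 5/7)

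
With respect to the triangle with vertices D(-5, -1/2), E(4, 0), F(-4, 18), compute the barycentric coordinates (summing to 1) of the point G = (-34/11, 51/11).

Signed area of the reference triangle: [DEF] = ½·((-5)·(0−18) + 4·(18−(-1/2)) + (-4)·(-1/2−0)) = ½·(90 + 74 + 2) = 83.
[GEF] = ½·((-34/11)·(0−18) + 4·(18−(51/11)) + (-4)·(51/11−0)) = ½·(612/11 + 588/11 − 204/11) = 498/11, so the D-coordinate is (498/11)/83 = 6/11.
[DGF] = ½·((-5)·(51/11−18) + (-34/11)·(18−(-1/2)) + (-4)·(-1/2−(51/11))) = ½·(735/11 − 629/11 + 226/11) = 166/11, so the E-coordinate is 2/11.
[DEG] = ½·((-5)·(0−(51/11)) + 4·(51/11−(-1/2)) + (-34/11)·(-1/2−0)) = ½·(255/11 + 226/11 + 17/11) = 249/11, so the F-coordinate is 3/11.
Check: 6/11 + 2/11 + 3/11 = 1.

(6/11, 2/11, 3/11)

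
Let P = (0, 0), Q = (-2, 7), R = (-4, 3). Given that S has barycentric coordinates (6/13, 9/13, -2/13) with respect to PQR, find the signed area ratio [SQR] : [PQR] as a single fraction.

6/13

The signed ratio [SQR]/[PQR] equals the barycentric coordinate of S at vertex P, which is 6/13.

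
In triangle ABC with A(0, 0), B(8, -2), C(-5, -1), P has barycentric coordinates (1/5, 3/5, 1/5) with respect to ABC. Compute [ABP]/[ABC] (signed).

The signed ratio [ABP]/[ABC] equals the barycentric coordinate of P at vertex C, which is 1/5.

1/5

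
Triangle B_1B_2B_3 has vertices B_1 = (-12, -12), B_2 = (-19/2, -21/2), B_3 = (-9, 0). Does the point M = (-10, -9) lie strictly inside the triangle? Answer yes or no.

yes

Barycentric coordinates of M: (4/17, 10/17, 3/17).
The three coordinates are positive, positive, positive; a point is interior exactly when all three are positive.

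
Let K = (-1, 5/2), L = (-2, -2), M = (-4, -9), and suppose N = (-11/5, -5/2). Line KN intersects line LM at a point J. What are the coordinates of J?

Barycentric coordinates of N with respect to KLM: (1/5, 3/5, 1/5).
On side LM the K-coordinate is zero; dropping N's K-weight 1/5 and renormalizing the remaining 3/5 : 1/5 gives weights 3/4, 1/4 on L, M.
J = (3/4)·(-2, -2) + (1/4)·(-4, -9) = (-5/2, -15/4).

(-5/2, -15/4)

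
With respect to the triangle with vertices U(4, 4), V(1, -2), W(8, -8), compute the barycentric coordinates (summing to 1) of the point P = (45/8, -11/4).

(3/8, 1/8, 1/2)

Signed area of the reference triangle: [UVW] = ½·(4·(-2−(-8)) + 1·(-8−4) + 8·(4−(-2))) = ½·(24 − 12 + 48) = 30.
[PVW] = ½·((45/8)·(-2−(-8)) + 1·(-8−(-11/4)) + 8·(-11/4−(-2))) = ½·(135/4 − 21/4 − 6) = 45/4, so the U-coordinate is (45/4)/30 = 3/8.
[UPW] = ½·(4·(-11/4−(-8)) + (45/8)·(-8−4) + 8·(4−(-11/4))) = ½·(21 − 135/2 + 54) = 15/4, so the V-coordinate is 1/8.
[UVP] = ½·(4·(-2−(-11/4)) + 1·(-11/4−4) + (45/8)·(4−(-2))) = ½·(3 − 27/4 + 135/4) = 15, so the W-coordinate is 1/2.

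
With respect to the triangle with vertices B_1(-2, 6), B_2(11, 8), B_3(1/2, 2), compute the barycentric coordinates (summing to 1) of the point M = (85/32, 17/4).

(3/16, 1/4, 9/16)

Signed area of the reference triangle: [B_1B_2B_3] = ½·((-2)·(8−2) + 11·(2−6) + (1/2)·(6−8)) = ½·(-12 − 44 − 1) = -57/2.
[MB_2B_3] = ½·((85/32)·(8−2) + 11·(2−(17/4)) + (1/2)·(17/4−8)) = ½·(255/16 − 99/4 − 15/8) = -171/32, so the B_1-coordinate is (-171/32)/(-57/2) = 3/16.
[B_1MB_3] = ½·((-2)·(17/4−2) + (85/32)·(2−6) + (1/2)·(6−(17/4))) = ½·(-9/2 − 85/8 + 7/8) = -57/8, so the B_2-coordinate is 1/4.
[B_1B_2M] = ½·((-2)·(8−(17/4)) + 11·(17/4−6) + (85/32)·(6−8)) = ½·(-15/2 − 77/4 − 85/16) = -513/32, so the B_3-coordinate is 9/16.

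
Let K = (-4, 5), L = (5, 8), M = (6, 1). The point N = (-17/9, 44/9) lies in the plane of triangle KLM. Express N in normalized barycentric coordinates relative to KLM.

Signed area of the reference triangle: [KLM] = ½·((-4)·(8−1) + 5·(1−5) + 6·(5−8)) = ½·(-28 − 20 − 18) = -33.
[NLM] = ½·((-17/9)·(8−1) + 5·(1−(44/9)) + 6·(44/9−8)) = ½·(-119/9 − 175/9 − 56/3) = -77/3, so the K-coordinate is (-77/3)/(-33) = 7/9.
[KNM] = ½·((-4)·(44/9−1) + (-17/9)·(1−5) + 6·(5−(44/9))) = ½·(-140/9 + 68/9 + 2/3) = -11/3, so the L-coordinate is 1/9.
[KLN] = ½·((-4)·(8−(44/9)) + 5·(44/9−5) + (-17/9)·(5−8)) = ½·(-112/9 − 5/9 + 17/3) = -11/3, so the M-coordinate is 1/9.

(7/9, 1/9, 1/9)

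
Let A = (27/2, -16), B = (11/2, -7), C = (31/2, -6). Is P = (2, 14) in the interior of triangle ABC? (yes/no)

no

Barycentric coordinates of P: (-61/28, 25/14, 39/28).
The three coordinates are negative, positive, positive; a point is interior exactly when all three are positive.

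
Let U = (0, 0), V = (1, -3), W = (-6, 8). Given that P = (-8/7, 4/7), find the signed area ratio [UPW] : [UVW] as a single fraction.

[UVW] = ½·(0·(-3−8) + 1·(8−0) + (-6)·(0−(-3))) = ½·(0 + 8 − 18) = -5.
[UPW] = ½·(0·(4/7−8) + (-8/7)·(8−0) + (-6)·(0−(4/7))) = ½·(0 − 64/7 + 24/7) = -20/7, so the ratio is (-20/7)/(-5) = 4/7.

4/7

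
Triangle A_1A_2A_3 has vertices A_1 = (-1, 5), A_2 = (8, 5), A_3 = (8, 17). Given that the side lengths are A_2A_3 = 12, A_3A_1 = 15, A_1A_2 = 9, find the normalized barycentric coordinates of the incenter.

The incenter has barycentric coordinates proportional to the opposite side lengths: (12 : 15 : 9).
Normalizing by 12+15+9 = 36 gives (1/3, 5/12, 1/4).

(1/3, 5/12, 1/4)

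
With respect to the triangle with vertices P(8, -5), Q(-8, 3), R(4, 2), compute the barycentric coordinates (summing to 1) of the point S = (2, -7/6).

(1/2, 1/3, 1/6)

Signed area of the reference triangle: [PQR] = ½·(8·(3−2) + (-8)·(2−(-5)) + 4·(-5−3)) = ½·(8 − 56 − 32) = -40.
[SQR] = ½·(2·(3−2) + (-8)·(2−(-7/6)) + 4·(-7/6−3)) = ½·(2 − 76/3 − 50/3) = -20, so the P-coordinate is (-20)/(-40) = 1/2.
[PSR] = ½·(8·(-7/6−2) + 2·(2−(-5)) + 4·(-5−(-7/6))) = ½·(-76/3 + 14 − 46/3) = -40/3, so the Q-coordinate is 1/3.
[PQS] = ½·(8·(3−(-7/6)) + (-8)·(-7/6−(-5)) + 2·(-5−3)) = ½·(100/3 − 92/3 − 16) = -20/3, so the R-coordinate is 1/6.
Check: 1/2 + 1/3 + 1/6 = 1.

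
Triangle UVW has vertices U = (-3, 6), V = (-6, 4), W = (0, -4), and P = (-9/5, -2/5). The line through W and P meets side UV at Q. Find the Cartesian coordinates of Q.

Barycentric coordinates of P with respect to UVW: (1/5, 1/5, 3/5).
On side UV the W-coordinate is zero; dropping P's W-weight 3/5 and renormalizing the remaining 1/5 : 1/5 gives weights 1/2, 1/2 on U, V.
Q = (1/2)·(-3, 6) + (1/2)·(-6, 4) = (-9/2, 5).

(-9/2, 5)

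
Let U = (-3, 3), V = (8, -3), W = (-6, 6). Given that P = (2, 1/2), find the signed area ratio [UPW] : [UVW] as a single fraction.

[UVW] = ½·((-3)·(-3−6) + 8·(6−3) + (-6)·(3−(-3))) = ½·(27 + 24 − 36) = 15/2.
[UPW] = ½·((-3)·(1/2−6) + 2·(6−3) + (-6)·(3−(1/2))) = ½·(33/2 + 6 − 15) = 15/4, so the ratio is (15/4)/(15/2) = 1/2.

1/2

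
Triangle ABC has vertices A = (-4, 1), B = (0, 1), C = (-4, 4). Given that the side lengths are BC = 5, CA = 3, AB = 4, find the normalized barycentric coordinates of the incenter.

(5/12, 1/4, 1/3)

The incenter has barycentric coordinates proportional to the opposite side lengths: (5 : 3 : 4).
Normalizing by 5+3+4 = 12 gives (5/12, 1/4, 1/3).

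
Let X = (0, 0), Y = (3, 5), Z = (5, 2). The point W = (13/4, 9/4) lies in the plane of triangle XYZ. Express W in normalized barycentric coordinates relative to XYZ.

Signed area of the reference triangle: [XYZ] = ½·(0·(5−2) + 3·(2−0) + 5·(0−5)) = ½·(0 + 6 − 25) = -19/2.
[WYZ] = ½·((13/4)·(5−2) + 3·(2−(9/4)) + 5·(9/4−5)) = ½·(39/4 − 3/4 − 55/4) = -19/8, so the X-coordinate is (-19/8)/(-19/2) = 1/4.
[XWZ] = ½·(0·(9/4−2) + (13/4)·(2−0) + 5·(0−(9/4))) = ½·(0 + 13/2 − 45/4) = -19/8, so the Y-coordinate is 1/4.
[XYW] = ½·(0·(5−(9/4)) + 3·(9/4−0) + (13/4)·(0−5)) = ½·(0 + 27/4 − 65/4) = -19/4, so the Z-coordinate is 1/2.

(1/4, 1/4, 1/2)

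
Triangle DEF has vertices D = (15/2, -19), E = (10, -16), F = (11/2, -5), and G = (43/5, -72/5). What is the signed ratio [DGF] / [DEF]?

3/5

[DEF] = ½·((15/2)·(-16−(-5)) + 10·(-5−(-19)) + (11/2)·(-19−(-16))) = ½·(-165/2 + 140 − 33/2) = 41/2.
[DGF] = ½·((15/2)·(-72/5−(-5)) + (43/5)·(-5−(-19)) + (11/2)·(-19−(-72/5))) = ½·(-141/2 + 602/5 − 253/10) = 123/10, so the ratio is (123/10)/(41/2) = 3/5.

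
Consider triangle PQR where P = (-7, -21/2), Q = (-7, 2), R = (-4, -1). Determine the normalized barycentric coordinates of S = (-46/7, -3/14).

(1/7, 5/7, 1/7)

Signed area of the reference triangle: [PQR] = ½·((-7)·(2−(-1)) + (-7)·(-1−(-21/2)) + (-4)·(-21/2−2)) = ½·(-21 − 133/2 + 50) = -75/4.
[SQR] = ½·((-46/7)·(2−(-1)) + (-7)·(-1−(-3/14)) + (-4)·(-3/14−2)) = ½·(-138/7 + 11/2 + 62/7) = -75/28, so the P-coordinate is (-75/28)/(-75/4) = 1/7.
[PSR] = ½·((-7)·(-3/14−(-1)) + (-46/7)·(-1−(-21/2)) + (-4)·(-21/2−(-3/14))) = ½·(-11/2 − 437/7 + 288/7) = -375/28, so the Q-coordinate is 5/7.
[PQS] = ½·((-7)·(2−(-3/14)) + (-7)·(-3/14−(-21/2)) + (-46/7)·(-21/2−2)) = ½·(-31/2 − 72 + 575/7) = -75/28, so the R-coordinate is 1/7.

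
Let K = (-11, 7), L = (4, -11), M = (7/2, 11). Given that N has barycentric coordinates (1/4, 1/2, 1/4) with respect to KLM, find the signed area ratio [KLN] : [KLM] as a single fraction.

The signed ratio [KLN]/[KLM] equals the barycentric coordinate of N at vertex M, which is 1/4.

1/4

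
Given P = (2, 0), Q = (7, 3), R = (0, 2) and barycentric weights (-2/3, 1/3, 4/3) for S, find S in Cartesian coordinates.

S = (-2/3)·P + (1/3)·Q + (4/3)·R.
x-coordinate: (-2/3)·2 + (1/3)·7 + (4/3)·0 = 1.
y-coordinate: (-2/3)·0 + (1/3)·3 + (4/3)·2 = 11/3.

(1, 11/3)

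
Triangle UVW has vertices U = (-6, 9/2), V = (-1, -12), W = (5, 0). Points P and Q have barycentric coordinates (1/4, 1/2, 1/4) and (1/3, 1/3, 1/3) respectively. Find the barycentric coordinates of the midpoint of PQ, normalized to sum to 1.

Since both coordinate triples sum to 1, the midpoint's barycentrics are the componentwise average.
(1/4+1/3)/2 = 7/24; similarly 5/12 and 7/24.

(7/24, 5/12, 7/24)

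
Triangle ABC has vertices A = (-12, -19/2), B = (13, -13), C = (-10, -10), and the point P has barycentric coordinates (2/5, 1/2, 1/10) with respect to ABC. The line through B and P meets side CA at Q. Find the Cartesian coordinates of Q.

Line BP meets CA where the B-coordinate vanishes; zeroing P's B-weight and renormalizing leaves C, A-weights 1/10 : 2/5 → (1/5, 4/5).
So Q = (1/5)·C + (4/5)·A = (-58/5, -48/5).

(-58/5, -48/5)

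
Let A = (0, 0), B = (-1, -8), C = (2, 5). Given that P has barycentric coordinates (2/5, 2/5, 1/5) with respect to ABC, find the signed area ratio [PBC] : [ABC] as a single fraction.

The signed ratio [PBC]/[ABC] equals the barycentric coordinate of P at vertex A, which is 2/5.

2/5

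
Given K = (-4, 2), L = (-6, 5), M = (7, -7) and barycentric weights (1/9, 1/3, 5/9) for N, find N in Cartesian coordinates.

(13/9, -2)

N = (1/9)·K + (1/3)·L + (5/9)·M.
x-coordinate: (1/9)·(-4) + (1/3)·(-6) + (5/9)·7 = 13/9.
y-coordinate: (1/9)·2 + (1/3)·5 + (5/9)·(-7) = -2.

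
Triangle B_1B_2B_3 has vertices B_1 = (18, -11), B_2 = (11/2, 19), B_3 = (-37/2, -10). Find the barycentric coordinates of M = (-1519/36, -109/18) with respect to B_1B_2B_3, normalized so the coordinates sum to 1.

Signed area of the reference triangle: [B_1B_2B_3] = ½·(18·(19−(-10)) + (11/2)·(-10−(-11)) + (-37/2)·(-11−19)) = ½·(522 + 11/2 + 555) = 2165/4.
[MB_2B_3] = ½·((-1519/36)·(19−(-10)) + (11/2)·(-10−(-109/18)) + (-37/2)·(-109/18−19)) = ½·(-44051/36 − 781/36 + 16687/36) = -28145/72, so the B_1-coordinate is (-28145/72)/(2165/4) = -13/18.
[B_1MB_3] = ½·(18·(-109/18−(-10)) + (-1519/36)·(-10−(-11)) + (-37/2)·(-11−(-109/18))) = ½·(71 − 1519/36 + 3293/36) = 2165/36, so the B_2-coordinate is 1/9.
[B_1B_2M] = ½·(18·(19−(-109/18)) + (11/2)·(-109/18−(-11)) + (-1519/36)·(-11−19)) = ½·(451 + 979/36 + 7595/6) = 62785/72, so the B_3-coordinate is 29/18.

(-13/18, 1/9, 29/18)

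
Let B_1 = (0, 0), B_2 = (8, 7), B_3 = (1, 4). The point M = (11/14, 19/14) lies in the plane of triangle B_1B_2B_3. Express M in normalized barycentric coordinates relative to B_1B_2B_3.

(5/7, 1/14, 3/14)

Signed area of the reference triangle: [B_1B_2B_3] = ½·(0·(7−4) + 8·(4−0) + 1·(0−7)) = ½·(0 + 32 − 7) = 25/2.
[MB_2B_3] = ½·((11/14)·(7−4) + 8·(4−(19/14)) + 1·(19/14−7)) = ½·(33/14 + 148/7 − 79/14) = 125/14, so the B_1-coordinate is (125/14)/(25/2) = 5/7.
[B_1MB_3] = ½·(0·(19/14−4) + (11/14)·(4−0) + 1·(0−(19/14))) = ½·(0 + 22/7 − 19/14) = 25/28, so the B_2-coordinate is 1/14.
[B_1B_2M] = ½·(0·(7−(19/14)) + 8·(19/14−0) + (11/14)·(0−7)) = ½·(0 + 76/7 − 11/2) = 75/28, so the B_3-coordinate is 3/14.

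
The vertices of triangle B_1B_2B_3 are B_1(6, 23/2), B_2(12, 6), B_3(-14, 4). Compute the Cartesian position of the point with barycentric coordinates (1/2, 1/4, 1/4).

(5/2, 33/4)

M = (1/2)·B_1 + (1/4)·B_2 + (1/4)·B_3.
x-coordinate: (1/2)·6 + (1/4)·12 + (1/4)·(-14) = 5/2.
y-coordinate: (1/2)·(23/2) + (1/4)·6 + (1/4)·4 = 33/4.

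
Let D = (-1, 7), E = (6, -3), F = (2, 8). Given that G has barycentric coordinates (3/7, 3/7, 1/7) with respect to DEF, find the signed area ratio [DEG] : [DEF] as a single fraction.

The signed ratio [DEG]/[DEF] equals the barycentric coordinate of G at vertex F, which is 1/7.

1/7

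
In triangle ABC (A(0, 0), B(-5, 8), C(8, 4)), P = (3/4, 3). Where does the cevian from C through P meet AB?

(-5/3, 8/3)

Barycentric coordinates of P with respect to ABC: (1/2, 1/4, 1/4).
On side AB the C-coordinate is zero; dropping P's C-weight 1/4 and renormalizing the remaining 1/2 : 1/4 gives weights 2/3, 1/3 on A, B.
Q = (2/3)·(0, 0) + (1/3)·(-5, 8) = (-5/3, 8/3).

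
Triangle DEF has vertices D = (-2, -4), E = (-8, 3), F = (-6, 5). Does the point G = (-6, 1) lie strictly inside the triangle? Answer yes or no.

yes

Barycentric coordinates of G: (4/13, 8/13, 1/13).
The three coordinates are positive, positive, positive; a point is interior exactly when all three are positive.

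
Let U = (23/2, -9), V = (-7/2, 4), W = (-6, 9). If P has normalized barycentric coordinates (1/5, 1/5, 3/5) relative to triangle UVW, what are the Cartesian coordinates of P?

P = (1/5)·U + (1/5)·V + (3/5)·W.
x-coordinate: (1/5)·(23/2) + (1/5)·(-7/2) + (3/5)·(-6) = -2.
y-coordinate: (1/5)·(-9) + (1/5)·4 + (3/5)·9 = 22/5.

(-2, 22/5)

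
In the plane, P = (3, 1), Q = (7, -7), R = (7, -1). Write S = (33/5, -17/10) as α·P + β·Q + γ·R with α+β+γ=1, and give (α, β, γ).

Signed area of the reference triangle: [PQR] = ½·(3·(-7−(-1)) + 7·(-1−1) + 7·(1−(-7))) = ½·(-18 − 14 + 56) = 12.
[SQR] = ½·((33/5)·(-7−(-1)) + 7·(-1−(-17/10)) + 7·(-17/10−(-7))) = ½·(-198/5 + 49/10 + 371/10) = 6/5, so the P-coordinate is (6/5)/12 = 1/10.
[PSR] = ½·(3·(-17/10−(-1)) + (33/5)·(-1−1) + 7·(1−(-17/10))) = ½·(-21/10 − 66/5 + 189/10) = 9/5, so the Q-coordinate is 3/20.
[PQS] = ½·(3·(-7−(-17/10)) + 7·(-17/10−1) + (33/5)·(1−(-7))) = ½·(-159/10 − 189/10 + 264/5) = 9, so the R-coordinate is 3/4.

(1/10, 3/20, 3/4)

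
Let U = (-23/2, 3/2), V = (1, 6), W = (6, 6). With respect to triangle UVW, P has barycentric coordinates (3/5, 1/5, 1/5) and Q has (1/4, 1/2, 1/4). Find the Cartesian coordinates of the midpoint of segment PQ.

(-51/16, 327/80)

Barycentric coordinates of the midpoint are the average: (17/40, 7/20, 9/40).
Converting: (17/40)·U + (7/20)·V + (9/40)·W = (-51/16, 327/80).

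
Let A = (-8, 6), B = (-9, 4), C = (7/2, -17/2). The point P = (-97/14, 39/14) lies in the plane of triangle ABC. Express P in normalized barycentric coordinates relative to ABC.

Signed area of the reference triangle: [ABC] = ½·((-8)·(4−(-17/2)) + (-9)·(-17/2−6) + (7/2)·(6−4)) = ½·(-100 + 261/2 + 7) = 75/4.
[PBC] = ½·((-97/14)·(4−(-17/2)) + (-9)·(-17/2−(39/14)) + (7/2)·(39/14−4)) = ½·(-2425/28 + 711/7 − 17/4) = 75/14, so the A-coordinate is (75/14)/(75/4) = 2/7.
[APC] = ½·((-8)·(39/14−(-17/2)) + (-97/14)·(-17/2−6) + (7/2)·(6−(39/14))) = ½·(-632/7 + 2813/28 + 45/4) = 75/7, so the B-coordinate is 4/7.
[ABP] = ½·((-8)·(4−(39/14)) + (-9)·(39/14−6) + (-97/14)·(6−4)) = ½·(-68/7 + 405/14 − 97/7) = 75/28, so the C-coordinate is 1/7.

(2/7, 4/7, 1/7)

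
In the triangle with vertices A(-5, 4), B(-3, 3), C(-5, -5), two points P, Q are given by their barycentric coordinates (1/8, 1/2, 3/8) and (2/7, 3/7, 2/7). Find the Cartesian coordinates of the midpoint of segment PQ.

(-57/14, 9/16)

Barycentric coordinates of the midpoint are the average: (23/112, 13/28, 37/112).
Converting: (23/112)·A + (13/28)·B + (37/112)·C = (-57/14, 9/16).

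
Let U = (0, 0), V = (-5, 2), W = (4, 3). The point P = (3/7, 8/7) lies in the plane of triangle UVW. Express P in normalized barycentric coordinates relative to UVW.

(4/7, 1/7, 2/7)

Signed area of the reference triangle: [UVW] = ½·(0·(2−3) + (-5)·(3−0) + 4·(0−2)) = ½·(0 − 15 − 8) = -23/2.
[PVW] = ½·((3/7)·(2−3) + (-5)·(3−(8/7)) + 4·(8/7−2)) = ½·(-3/7 − 65/7 − 24/7) = -46/7, so the U-coordinate is (-46/7)/(-23/2) = 4/7.
[UPW] = ½·(0·(8/7−3) + (3/7)·(3−0) + 4·(0−(8/7))) = ½·(0 + 9/7 − 32/7) = -23/14, so the V-coordinate is 1/7.
[UVP] = ½·(0·(2−(8/7)) + (-5)·(8/7−0) + (3/7)·(0−2)) = ½·(0 − 40/7 − 6/7) = -23/7, so the W-coordinate is 2/7.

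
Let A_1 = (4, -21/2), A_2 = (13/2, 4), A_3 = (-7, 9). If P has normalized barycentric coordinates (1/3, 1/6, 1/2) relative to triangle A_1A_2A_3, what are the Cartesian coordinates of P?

(-13/12, 5/3)

P = (1/3)·A_1 + (1/6)·A_2 + (1/2)·A_3.
x-coordinate: (1/3)·4 + (1/6)·(13/2) + (1/2)·(-7) = -13/12.
y-coordinate: (1/3)·(-21/2) + (1/6)·4 + (1/2)·9 = 5/3.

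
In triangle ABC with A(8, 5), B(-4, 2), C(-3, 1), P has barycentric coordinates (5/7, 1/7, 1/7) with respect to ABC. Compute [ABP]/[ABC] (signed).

The signed ratio [ABP]/[ABC] equals the barycentric coordinate of P at vertex C, which is 1/7.

1/7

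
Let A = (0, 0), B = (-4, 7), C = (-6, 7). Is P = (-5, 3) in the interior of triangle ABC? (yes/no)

no

Barycentric coordinates of P: (4/7, -17/14, 23/14).
The three coordinates are positive, negative, positive; a point is interior exactly when all three are positive.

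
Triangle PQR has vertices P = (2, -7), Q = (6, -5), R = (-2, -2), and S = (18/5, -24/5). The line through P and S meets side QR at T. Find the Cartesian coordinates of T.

Barycentric coordinates of S with respect to PQR: (1/5, 3/5, 1/5).
On side QR the P-coordinate is zero; dropping S's P-weight 1/5 and renormalizing the remaining 3/5 : 1/5 gives weights 3/4, 1/4 on Q, R.
T = (3/4)·(6, -5) + (1/4)·(-2, -2) = (4, -17/4).

(4, -17/4)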